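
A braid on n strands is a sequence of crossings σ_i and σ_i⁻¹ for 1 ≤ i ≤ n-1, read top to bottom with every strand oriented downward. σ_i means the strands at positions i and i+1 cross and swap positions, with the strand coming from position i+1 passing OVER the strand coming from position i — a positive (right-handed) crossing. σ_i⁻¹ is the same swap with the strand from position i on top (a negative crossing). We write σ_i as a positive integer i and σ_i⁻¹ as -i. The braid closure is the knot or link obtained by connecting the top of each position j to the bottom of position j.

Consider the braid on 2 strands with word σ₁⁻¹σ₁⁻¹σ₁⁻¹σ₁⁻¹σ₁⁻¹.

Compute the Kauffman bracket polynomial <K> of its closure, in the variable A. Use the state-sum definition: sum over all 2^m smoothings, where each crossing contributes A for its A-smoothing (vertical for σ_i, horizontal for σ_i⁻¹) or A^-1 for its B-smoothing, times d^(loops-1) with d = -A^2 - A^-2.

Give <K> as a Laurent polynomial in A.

Braid: s1^-1 s1^-1 s1^-1 s1^-1 s1^-1 on 2 strands, 5 crossings.
Writhe w = (#positive) - (#negative) = 0 - 5 = -5.
Computing the Kauffman bracket via state sum. There are 2^5 = 32 states.
For each crossing: s=0 is the vertical smoothing, s=1 horizontal. Crossing k contributes A^(sign_k * (1 - 2*s_k)); loop factor d = -A^2 - A^-2.
  state 00000: A-exp=-5, loops=2, term = A^-5 * d^1
  state 00001: A-exp=-3, loops=1, term = A^-3 * d^0
  state 00010: A-exp=-3, loops=1, term = A^-3 * d^0
  state 00011: A-exp=-1, loops=2, term = A^-1 * d^1
  state 00100: A-exp=-3, loops=1, term = A^-3 * d^0
  state 00101: A-exp=-1, loops=2, term = A^-1 * d^1
  state 00110: A-exp=-1, loops=2, term = A^-1 * d^1
  state 00111: A-exp=+1, loops=3, term = A^1 * d^2
  state 01000: A-exp=-3, loops=1, term = A^-3 * d^0
  state 01001: A-exp=-1, loops=2, term = A^-1 * d^1
  state 01010: A-exp=-1, loops=2, term = A^-1 * d^1
  state 01011: A-exp=+1, loops=3, term = A^1 * d^2
  state 01100: A-exp=-1, loops=2, term = A^-1 * d^1
  state 01101: A-exp=+1, loops=3, term = A^1 * d^2
  state 01110: A-exp=+1, loops=3, term = A^1 * d^2
  state 01111: A-exp=+3, loops=4, term = A^3 * d^3
  state 10000: A-exp=-3, loops=1, term = A^-3 * d^0
  state 10001: A-exp=-1, loops=2, term = A^-1 * d^1
  state 10010: A-exp=-1, loops=2, term = A^-1 * d^1
  state 10011: A-exp=+1, loops=3, term = A^1 * d^2
  state 10100: A-exp=-1, loops=2, term = A^-1 * d^1
  state 10101: A-exp=+1, loops=3, term = A^1 * d^2
  state 10110: A-exp=+1, loops=3, term = A^1 * d^2
  state 10111: A-exp=+3, loops=4, term = A^3 * d^3
  state 11000: A-exp=-1, loops=2, term = A^-1 * d^1
  state 11001: A-exp=+1, loops=3, term = A^1 * d^2
  state 11010: A-exp=+1, loops=3, term = A^1 * d^2
  state 11011: A-exp=+3, loops=4, term = A^3 * d^3
  state 11100: A-exp=+1, loops=3, term = A^1 * d^2
  state 11101: A-exp=+3, loops=4, term = A^3 * d^3
  state 11110: A-exp=+3, loops=4, term = A^3 * d^3
  state 11111: A-exp=+5, loops=5, term = A^5 * d^4
Collect the terms by A-exponent (count of states per loop number):
Powers of d = -A^2 - A^-2: d^2 = A^4 + 2 + A^-4; d^3 = -A^6 - 3*A^2 - 3*A^-2 - A^-6; d^4 = A^8 + 4*A^4 + 6 + 4*A^-4 + A^-8.
  A^5 * (d^4) = A^13 + 4*A^9 + 6*A^5 + 4*A + A^-3
  A^3 * (5*d^3) = -5*A^9 - 15*A^5 - 15*A - 5*A^-3
  A^1 * (10*d^2) = 10*A^5 + 20*A + 10*A^-3
  A^-1 * (10*d) = -10*A - 10*A^-3
  A^-3 * (5) = 5*A^-3
  A^-5 * (d) = -A^-3 - A^-7
Summing the groups: <K> = A^13 - A^9 + A^5 - A - A^-7

Answer: A^13 - A^9 + A^5 - A - A^-7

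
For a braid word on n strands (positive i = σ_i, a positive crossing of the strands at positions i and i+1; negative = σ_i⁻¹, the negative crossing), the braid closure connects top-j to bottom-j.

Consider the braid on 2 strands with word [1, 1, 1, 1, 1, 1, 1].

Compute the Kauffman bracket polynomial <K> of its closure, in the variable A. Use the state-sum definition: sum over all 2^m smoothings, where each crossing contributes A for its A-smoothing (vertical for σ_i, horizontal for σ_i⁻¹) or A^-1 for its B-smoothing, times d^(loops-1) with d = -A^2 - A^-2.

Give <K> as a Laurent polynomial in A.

-A^9 - A + A^-3 - A^-7 + A^-11 - A^-15 + A^-19

Derivation:
Braid: s1 s1 s1 s1 s1 s1 s1 on 2 strands, 7 crossings.
Writhe w = (#positive) - (#negative) = 7 - 0 = 7.
Enumerate smoothing states for the bracket polynomial. There are 2^7 = 128 states.
For each crossing: s=0 is the vertical smoothing, s=1 horizontal. Crossing k contributes A^(sign_k * (1 - 2*s_k)); loop factor d = -A^2 - A^-2.
Tabulate the states by total A-exponent and number of loops L (A-exp: L × count):
  A^7: L=2 ×1
  A^5: L=1 ×7
  A^3: L=2 ×21
  A^1: L=3 ×35
  A^-1: L=4 ×35
  A^-3: L=5 ×21
  A^-5: L=6 ×7
  A^-7: L=7 ×1
Each group contributes A^e * Σ count * d^(L-1):
Powers of d = -A^2 - A^-2: d^2 = A^4 + 2 + A^-4; d^3 = -A^6 - 3*A^2 - 3*A^-2 - A^-6; d^4 = A^8 + 4*A^4 + 6 + 4*A^-4 + A^-8; d^5 = -A^10 - 5*A^6 - 10*A^2 - 10*A^-2 - 5*A^-6 - A^-10; d^6 = A^12 + 6*A^8 + 15*A^4 + 20 + 15*A^-4 + 6*A^-8 + A^-12.
  A^7 * (d) = -A^9 - A^5
  A^5 * (7) = 7*A^5
  A^3 * (21*d) = -21*A^5 - 21*A
  A^1 * (35*d^2) = 35*A^5 + 70*A + 35*A^-3
  A^-1 * (35*d^3) = -35*A^5 - 105*A - 105*A^-3 - 35*A^-7
  A^-3 * (21*d^4) = 21*A^5 + 84*A + 126*A^-3 + 84*A^-7 + 21*A^-11
  A^-5 * (7*d^5) = -7*A^5 - 35*A - 70*A^-3 - 70*A^-7 - 35*A^-11 - 7*A^-15
  A^-7 * (d^6) = A^5 + 6*A + 15*A^-3 + 20*A^-7 + 15*A^-11 + 6*A^-15 + A^-19
Summing the groups: <K> = -A^9 - A + A^-3 - A^-7 + A^-11 - A^-15 + A^-19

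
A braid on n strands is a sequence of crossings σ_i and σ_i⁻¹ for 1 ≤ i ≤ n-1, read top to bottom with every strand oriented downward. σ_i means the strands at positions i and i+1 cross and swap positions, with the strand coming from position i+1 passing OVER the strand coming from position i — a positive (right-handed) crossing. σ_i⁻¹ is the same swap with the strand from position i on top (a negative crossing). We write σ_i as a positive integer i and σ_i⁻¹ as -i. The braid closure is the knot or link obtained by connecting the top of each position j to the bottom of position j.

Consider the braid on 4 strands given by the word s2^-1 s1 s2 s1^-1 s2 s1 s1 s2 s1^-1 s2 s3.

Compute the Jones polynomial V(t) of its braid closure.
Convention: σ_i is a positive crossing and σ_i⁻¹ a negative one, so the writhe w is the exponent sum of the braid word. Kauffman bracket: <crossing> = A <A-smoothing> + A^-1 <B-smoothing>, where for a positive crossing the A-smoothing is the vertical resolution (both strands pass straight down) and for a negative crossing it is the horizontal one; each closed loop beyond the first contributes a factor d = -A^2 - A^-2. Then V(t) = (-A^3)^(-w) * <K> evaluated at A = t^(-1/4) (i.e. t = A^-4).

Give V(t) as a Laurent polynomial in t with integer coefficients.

-t^6 + t^5 - t^4 + 2*t^3 - t^2 + t

Derivation:
The presented braid s2^-1 s1 s2 s1^-1 s2 s1 s1 s2 s1^-1 s2 s3 on 4 strands reduces by inverse Markov moves (closure unchanged at each step):
  Destabilize: the word has the form β·s3 where s3 occurs only as the final letter (β ∈ B_3); drop it and the last strand → 3 strands.
  Deconjugate: the word is γ·β·γ⁻¹ with γ = s2^-1 s1 (prefix) and γ⁻¹ = s1^-1 s2 (suffix); strip both.
Reduced to β = s2 s1^-1 s2 s1 s1 s2 on 3 strands, 6 crossings.
Compute on β:
Braid: s2 s1^-1 s2 s1 s1 s2 on 3 strands, 6 crossings.
Writhe w = (#positive) - (#negative) = 5 - 1 = 4.
Enumerate smoothing states for the bracket polynomial. There are 2^6 = 64 states.
For each crossing: s=0 is the vertical smoothing, s=1 horizontal. Crossing k contributes A^(sign_k * (1 - 2*s_k)); loop factor d = -A^2 - A^-2.
Tabulate the states by total A-exponent and number of loops L (A-exp: L × count):
  A^6: L=2 ×1
  A^4: L=1 ×3, L=3 ×3
  A^2: L=2 ×14, L=4 ×1
  A^0: L=1 ×10, L=3 ×10
  A^-2: L=2 ×13, L=4 ×2
  A^-4: L=3 ×6
  A^-6: L=4 ×1
Each group contributes A^e * Σ count * d^(L-1):
Powers of d = -A^2 - A^-2: d^2 = A^4 + 2 + A^-4; d^3 = -A^6 - 3*A^2 - 3*A^-2 - A^-6.
  A^6 * (d) = -A^8 - A^4
  A^4 * (3 + 3*d^2) = 3*A^8 + 9*A^4 + 3
  A^2 * (14*d + d^3) = -A^8 - 17*A^4 - 17 - A^-4
  A^0 * (10 + 10*d^2) = 10*A^4 + 30 + 10*A^-4
  A^-2 * (13*d + 2*d^3) = -2*A^4 - 19 - 19*A^-4 - 2*A^-8
  A^-4 * (6*d^2) = 6 + 12*A^-4 + 6*A^-8
  A^-6 * (d^3) = -1 - 3*A^-4 - 3*A^-8 - A^-12
Summing the groups: <K> = A^8 - A^4 + 2 - A^-4 + A^-8 - A^-12
Normalise by the writhe: (-A^3)^(-w) = (-A^3)^(-4) = A^-12, so f(A) = A^-12 * <K> = A^-4 - A^-8 + 2*A^-12 - A^-16 + A^-20 - A^-24.
Substitute A = t^(-1/4), i.e. A^e → t^(-e/4): V(t) = -t^6 + t^5 - t^4 + 2*t^3 - t^2 + t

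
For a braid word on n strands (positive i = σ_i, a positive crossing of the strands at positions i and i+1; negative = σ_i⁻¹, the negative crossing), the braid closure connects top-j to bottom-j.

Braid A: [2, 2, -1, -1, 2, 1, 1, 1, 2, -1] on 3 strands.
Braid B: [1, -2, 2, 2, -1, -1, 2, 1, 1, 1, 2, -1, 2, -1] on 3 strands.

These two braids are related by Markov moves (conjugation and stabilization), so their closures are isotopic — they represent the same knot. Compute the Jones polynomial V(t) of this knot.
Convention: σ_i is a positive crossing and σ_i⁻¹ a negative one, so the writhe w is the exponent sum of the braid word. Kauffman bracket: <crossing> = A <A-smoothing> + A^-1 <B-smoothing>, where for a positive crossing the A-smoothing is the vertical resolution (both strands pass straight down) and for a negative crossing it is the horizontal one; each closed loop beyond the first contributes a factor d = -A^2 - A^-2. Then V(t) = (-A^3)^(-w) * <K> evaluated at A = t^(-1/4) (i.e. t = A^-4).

-t^8 + 2*t^7 - 4*t^6 + 5*t^5 - 5*t^4 + 6*t^3 - 4*t^2 + 3*t - 1

Derivation:
Markov-equivalent braids have isotopic closures, hence identical knot invariants. Strip the Markov moves from each word to reach a common short braid β, then compute V(t) once on β.
Braid A: s2 s2 s1^-1 s1^-1 s2 s1 s1 s1 s2 s1^-1 on 3 strands has no conjugating prefix/suffix or stabilization to strip; take β = s2 s2 s1^-1 s1^-1 s2 s1 s1 s1 s2 s1^-1.
Braid B: s1 s2^-1 s2 s2 s1^-1 s1^-1 s2 s1 s1 s1 s2 s1^-1 s2 s1^-1 on 3 strands reduces by inverse Markov moves (closure unchanged at each step):
  Deconjugate: the word is γ·β·γ⁻¹ with γ = s1 s2^-1 (prefix) and γ⁻¹ = s2 s1^-1 (suffix); strip both.
Reduced to β = s2 s2 s1^-1 s1^-1 s2 s1 s1 s1 s2 s1^-1 on 3 strands, 10 crossings.
Both give the same β = s2 s2 s1^-1 s1^-1 s2 s1 s1 s1 s2 s1^-1 on 3 strands, so one state sum suffices:
Braid: s2 s2 s1^-1 s1^-1 s2 s1 s1 s1 s2 s1^-1 on 3 strands, 10 crossings.
Writhe w = (#positive) - (#negative) = 7 - 3 = 4.
Computing the Kauffman bracket via state sum. There are 2^10 = 1024 states.
For each crossing: s=0 is the vertical smoothing, s=1 horizontal. Crossing k contributes A^(sign_k * (1 - 2*s_k)); loop factor d = -A^2 - A^-2.
Tabulate the states by total A-exponent and number of loops L (A-exp: L × count):
  A^10: L=4 ×1
  A^8: L=3 ×7, L=5 ×3
  A^6: L=2 ×19, L=4 ×23, L=6 ×3
  A^4: L=1 ×20, L=3 ×75, L=5 ×24, L=7 ×1
  A^2: L=2 ×114, L=4 ×86, L=6 ×10
  A^0: L=1 ×51, L=3 ×155, L=5 ×45, L=7 ×1
  A^-2: L=2 ×102, L=4 ×98, L=6 ×10
  A^-4: L=3 ×89, L=5 ×30, L=7 ×1
  A^-6: L=4 ×41, L=6 ×4
  A^-8: L=5 ×10
  A^-10: L=6 ×1
Each group contributes A^e * Σ count * d^(L-1):
Powers of d = -A^2 - A^-2: d^2 = A^4 + 2 + A^-4; d^3 = -A^6 - 3*A^2 - 3*A^-2 - A^-6; d^4 = A^8 + 4*A^4 + 6 + 4*A^-4 + A^-8; d^5 = -A^10 - 5*A^6 - 10*A^2 - 10*A^-2 - 5*A^-6 - A^-10; d^6 = A^12 + 6*A^8 + 15*A^4 + 20 + 15*A^-4 + 6*A^-8 + A^-12.
  A^10 * (d^3) = -A^16 - 3*A^12 - 3*A^8 - A^4
  A^8 * (7*d^2 + 3*d^4) = 3*A^16 + 19*A^12 + 32*A^8 + 19*A^4 + 3
  A^6 * (19*d + 23*d^3 + 3*d^5) = -3*A^16 - 38*A^12 - 118*A^8 - 118*A^4 - 38 - 3*A^-4
  A^4 * (20 + 75*d^2 + 24*d^4 + d^6) = A^16 + 30*A^12 + 186*A^8 + 334*A^4 + 186 + 30*A^-4 + A^-8
  A^2 * (114*d + 86*d^3 + 10*d^5) = -10*A^12 - 136*A^8 - 472*A^4 - 472 - 136*A^-4 - 10*A^-8
  A^0 * (51 + 155*d^2 + 45*d^4 + d^6) = A^12 + 51*A^8 + 350*A^4 + 651 + 350*A^-4 + 51*A^-8 + A^-12
  A^-2 * (102*d + 98*d^3 + 10*d^5) = -10*A^8 - 148*A^4 - 496 - 496*A^-4 - 148*A^-8 - 10*A^-12
  A^-4 * (89*d^2 + 30*d^4 + d^6) = A^8 + 36*A^4 + 224 + 378*A^-4 + 224*A^-8 + 36*A^-12 + A^-16
  A^-6 * (41*d^3 + 4*d^5) = -4*A^4 - 61 - 163*A^-4 - 163*A^-8 - 61*A^-12 - 4*A^-16
  A^-8 * (10*d^4) = 10 + 40*A^-4 + 60*A^-8 + 40*A^-12 + 10*A^-16
  A^-10 * (d^5) = -1 - 5*A^-4 - 10*A^-8 - 10*A^-12 - 5*A^-16 - A^-20
Summing the groups: <K> = -A^12 + 3*A^8 - 4*A^4 + 6 - 5*A^-4 + 5*A^-8 - 4*A^-12 + 2*A^-16 - A^-20
Normalise by the writhe: (-A^3)^(-w) = (-A^3)^(-4) = A^-12, so f(A) = A^-12 * <K> = -1 + 3*A^-4 - 4*A^-8 + 6*A^-12 - 5*A^-16 + 5*A^-20 - 4*A^-24 + 2*A^-28 - A^-32.
Substitute A = t^(-1/4), i.e. A^e → t^(-e/4): V(t) = -t^8 + 2*t^7 - 4*t^6 + 5*t^5 - 5*t^4 + 6*t^3 - 4*t^2 + 3*t - 1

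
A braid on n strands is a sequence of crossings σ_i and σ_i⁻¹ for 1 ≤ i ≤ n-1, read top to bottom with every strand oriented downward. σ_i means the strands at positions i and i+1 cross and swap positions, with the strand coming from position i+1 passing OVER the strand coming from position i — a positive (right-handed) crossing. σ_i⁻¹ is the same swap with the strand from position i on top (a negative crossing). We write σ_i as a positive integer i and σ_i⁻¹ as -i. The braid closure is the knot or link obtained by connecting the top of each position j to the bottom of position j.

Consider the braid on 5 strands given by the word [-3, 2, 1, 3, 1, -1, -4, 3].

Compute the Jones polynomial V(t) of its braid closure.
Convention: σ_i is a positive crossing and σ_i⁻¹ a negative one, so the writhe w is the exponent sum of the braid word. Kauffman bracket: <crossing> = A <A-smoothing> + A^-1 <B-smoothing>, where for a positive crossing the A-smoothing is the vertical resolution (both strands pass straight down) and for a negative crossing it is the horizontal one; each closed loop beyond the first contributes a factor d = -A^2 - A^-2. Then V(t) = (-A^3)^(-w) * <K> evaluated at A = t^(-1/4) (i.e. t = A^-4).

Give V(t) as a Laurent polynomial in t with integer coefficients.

The presented braid s3^-1 s2 s1 s3 s1 s1^-1 s4^-1 s3 on 5 strands reduces by inverse Markov moves (closure unchanged at each step):
  Deconjugate: the word is γ·β·γ⁻¹ with γ = s3^-1 (prefix) and γ⁻¹ = s3 (suffix); strip both.
  Destabilize: the word has the form β·s4^-1 where s4^-1 occurs only as the final letter (β ∈ B_4); drop it and the last strand → 4 strands.
Reduced to β = s2 s1 s3 s1 s1^-1 on 4 strands, 5 crossings.
Compute on β:
First cancel adjacent σ_i σ_i⁻¹ pairs (Reidemeister II — same braid, same closure): s2 s1 s3 s1 s1^-1 → s2 s1 s3.
Braid: s2 s1 s3 on 4 strands, 3 crossings.
Writhe w = (#positive) - (#negative) = 3 - 0 = 3.
Computing the Kauffman bracket via state sum. There are 2^3 = 8 states.
For each crossing: s=0 is the vertical smoothing, s=1 horizontal. Crossing k contributes A^(sign_k * (1 - 2*s_k)); loop factor d = -A^2 - A^-2.
  state 000: A-exp=+3, loops=4, term = A^3 * d^3
  state 001: A-exp=+1, loops=3, term = A^1 * d^2
  state 010: A-exp=+1, loops=3, term = A^1 * d^2
  state 011: A-exp=-1, loops=2, term = A^-1 * d^1
  state 100: A-exp=+1, loops=3, term = A^1 * d^2
  state 101: A-exp=-1, loops=2, term = A^-1 * d^1
  state 110: A-exp=-1, loops=2, term = A^-1 * d^1
  state 111: A-exp=-3, loops=1, term = A^-3 * d^0
Collect the terms by A-exponent (count of states per loop number):
Powers of d = -A^2 - A^-2: d^2 = A^4 + 2 + A^-4; d^3 = -A^6 - 3*A^2 - 3*A^-2 - A^-6.
  A^3 * (d^3) = -A^9 - 3*A^5 - 3*A - A^-3
  A^1 * (3*d^2) = 3*A^5 + 6*A + 3*A^-3
  A^-1 * (3*d) = -3*A - 3*A^-3
  A^-3 * (1) = A^-3
Summing the groups: <K> = -A^9
Normalise by the writhe: (-A^3)^(-w) = (-A^3)^(-3) = -A^-9, so f(A) = -A^-9 * <K> = 1.
Substitute A = t^(-1/4), i.e. A^e → t^(-e/4): V(t) = 1

Answer: 1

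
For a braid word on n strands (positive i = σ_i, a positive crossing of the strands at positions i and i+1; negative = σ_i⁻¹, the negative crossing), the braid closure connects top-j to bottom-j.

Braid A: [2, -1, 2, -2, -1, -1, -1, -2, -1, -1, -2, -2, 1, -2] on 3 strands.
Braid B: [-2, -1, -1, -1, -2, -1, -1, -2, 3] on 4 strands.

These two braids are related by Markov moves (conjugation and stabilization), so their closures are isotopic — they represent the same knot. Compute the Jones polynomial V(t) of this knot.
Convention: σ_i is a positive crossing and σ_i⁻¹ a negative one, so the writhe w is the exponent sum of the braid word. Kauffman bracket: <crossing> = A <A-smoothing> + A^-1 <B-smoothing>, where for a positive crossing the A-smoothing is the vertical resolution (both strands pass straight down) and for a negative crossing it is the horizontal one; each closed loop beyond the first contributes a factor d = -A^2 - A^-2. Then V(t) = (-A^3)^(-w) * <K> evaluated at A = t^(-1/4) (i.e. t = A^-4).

Markov-equivalent braids have isotopic closures, hence identical knot invariants. Strip the Markov moves from each word to reach a common short braid β, then compute V(t) once on β.
Braid A: s2 s1^-1 s2 s2^-1 s1^-1 s1^-1 s1^-1 s2^-1 s1^-1 s1^-1 s2^-1 s2^-1 s1 s2^-1 on 3 strands reduces by inverse Markov moves (closure unchanged at each step):
  Deconjugate: the word is γ·β·γ⁻¹ with γ = s2 (prefix) and γ⁻¹ = s2^-1 (suffix); strip both.
  Deconjugate: the word is γ·β·γ⁻¹ with γ = s1^-1 s2 (prefix) and γ⁻¹ = s2^-1 s1 (suffix); strip both.
Reduced to β = s2^-1 s1^-1 s1^-1 s1^-1 s2^-1 s1^-1 s1^-1 s2^-1 on 3 strands, 8 crossings.
Braid B: s2^-1 s1^-1 s1^-1 s1^-1 s2^-1 s1^-1 s1^-1 s2^-1 s3 on 4 strands reduces by inverse Markov moves (closure unchanged at each step):
  Destabilize: the word has the form β·s3 where s3 occurs only as the final letter (β ∈ B_3); drop it and the last strand → 3 strands.
Reduced to β = s2^-1 s1^-1 s1^-1 s1^-1 s2^-1 s1^-1 s1^-1 s2^-1 on 3 strands, 8 crossings.
Both give the same β = s2^-1 s1^-1 s1^-1 s1^-1 s2^-1 s1^-1 s1^-1 s2^-1 on 3 strands, so one state sum suffices:
Braid: s2^-1 s1^-1 s1^-1 s1^-1 s2^-1 s1^-1 s1^-1 s2^-1 on 3 strands, 8 crossings.
Writhe w = (#positive) - (#negative) = 0 - 8 = -8.
Enumerate smoothing states for the bracket polynomial. There are 2^8 = 256 states.
Each crossing splits two ways (0=vertical, 1=horizontal). The state's weight is A^(#A-smoothings - #B-smoothings) * d^(loops - 1).
Tabulate the states by total A-exponent and number of loops L (A-exp: L × count):
  A^8: L=5 ×1
  A^6: L=4 ×7, L=6 ×1
  A^4: L=3 ×19, L=5 ×9
  A^2: L=2 ×24, L=4 ×31, L=6 ×1
  A^0: L=1 ×12, L=3 ×53, L=5 ×5
  A^-2: L=2 ×45, L=4 ×11
  A^-4: L=1 ×15, L=3 ×13
  A^-6: L=2 ×8
  A^-8: L=3 ×1
Each group contributes A^e * Σ count * d^(L-1):
Powers of d = -A^2 - A^-2: d^2 = A^4 + 2 + A^-4; d^3 = -A^6 - 3*A^2 - 3*A^-2 - A^-6; d^4 = A^8 + 4*A^4 + 6 + 4*A^-4 + A^-8; d^5 = -A^10 - 5*A^6 - 10*A^2 - 10*A^-2 - 5*A^-6 - A^-10.
  A^8 * (d^4) = A^16 + 4*A^12 + 6*A^8 + 4*A^4 + 1
  A^6 * (7*d^3 + d^5) = -A^16 - 12*A^12 - 31*A^8 - 31*A^4 - 12 - A^-4
  A^4 * (19*d^2 + 9*d^4) = 9*A^12 + 55*A^8 + 92*A^4 + 55 + 9*A^-4
  A^2 * (24*d + 31*d^3 + d^5) = -A^12 - 36*A^8 - 127*A^4 - 127 - 36*A^-4 - A^-8
  A^0 * (12 + 53*d^2 + 5*d^4) = 5*A^8 + 73*A^4 + 148 + 73*A^-4 + 5*A^-8
  A^-2 * (45*d + 11*d^3) = -11*A^4 - 78 - 78*A^-4 - 11*A^-8
  A^-4 * (15 + 13*d^2) = 13 + 41*A^-4 + 13*A^-8
  A^-6 * (8*d) = -8*A^-4 - 8*A^-8
  A^-8 * (d^2) = A^-4 + 2*A^-8 + A^-12
Summing the groups: <K> = -A^8 + A^-4 + A^-12
Normalise by the writhe: (-A^3)^(-w) = (-A^3)^(8) = A^24, so f(A) = A^24 * <K> = -A^32 + A^20 + A^12.
Substitute A = t^(-1/4), i.e. A^e → t^(-e/4): V(t) = t^-3 + t^-5 - t^-8

Answer: t^-3 + t^-5 - t^-8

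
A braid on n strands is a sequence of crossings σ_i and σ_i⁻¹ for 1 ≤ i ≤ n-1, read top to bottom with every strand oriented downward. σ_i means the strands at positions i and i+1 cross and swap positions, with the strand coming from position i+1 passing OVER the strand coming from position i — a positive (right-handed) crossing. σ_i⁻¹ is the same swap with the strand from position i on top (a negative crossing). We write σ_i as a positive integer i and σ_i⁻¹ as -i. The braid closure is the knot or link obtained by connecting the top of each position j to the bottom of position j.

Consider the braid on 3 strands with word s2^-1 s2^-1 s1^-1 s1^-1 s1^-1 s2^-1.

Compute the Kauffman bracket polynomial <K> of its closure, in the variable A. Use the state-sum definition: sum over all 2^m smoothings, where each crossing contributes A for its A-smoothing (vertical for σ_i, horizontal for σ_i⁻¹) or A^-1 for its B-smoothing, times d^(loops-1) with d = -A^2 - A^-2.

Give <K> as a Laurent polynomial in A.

Braid: s2^-1 s2^-1 s1^-1 s1^-1 s1^-1 s2^-1 on 3 strands, 6 crossings.
Writhe w = (#positive) - (#negative) = 0 - 6 = -6.
Computing the Kauffman bracket via state sum. There are 2^6 = 64 states.
Each crossing splits two ways (0=vertical, 1=horizontal). The state's weight is A^(#A-smoothings - #B-smoothings) * d^(loops - 1).
Tabulate the states by total A-exponent and number of loops L (A-exp: L × count):
  A^6: L=5 ×1
  A^4: L=4 ×6
  A^2: L=3 ×15
  A^0: L=2 ×18, L=4 ×2
  A^-2: L=1 ×9, L=3 ×6
  A^-4: L=2 ×6
  A^-6: L=3 ×1
Each group contributes A^e * Σ count * d^(L-1):
Powers of d = -A^2 - A^-2: d^2 = A^4 + 2 + A^-4; d^3 = -A^6 - 3*A^2 - 3*A^-2 - A^-6; d^4 = A^8 + 4*A^4 + 6 + 4*A^-4 + A^-8.
  A^6 * (d^4) = A^14 + 4*A^10 + 6*A^6 + 4*A^2 + A^-2
  A^4 * (6*d^3) = -6*A^10 - 18*A^6 - 18*A^2 - 6*A^-2
  A^2 * (15*d^2) = 15*A^6 + 30*A^2 + 15*A^-2
  A^0 * (18*d + 2*d^3) = -2*A^6 - 24*A^2 - 24*A^-2 - 2*A^-6
  A^-2 * (9 + 6*d^2) = 6*A^2 + 21*A^-2 + 6*A^-6
  A^-4 * (6*d) = -6*A^-2 - 6*A^-6
  A^-6 * (d^2) = A^-2 + 2*A^-6 + A^-10
Summing the groups: <K> = A^14 - 2*A^10 + A^6 - 2*A^2 + 2*A^-2 + A^-10

Answer: A^14 - 2*A^10 + A^6 - 2*A^2 + 2*A^-2 + A^-10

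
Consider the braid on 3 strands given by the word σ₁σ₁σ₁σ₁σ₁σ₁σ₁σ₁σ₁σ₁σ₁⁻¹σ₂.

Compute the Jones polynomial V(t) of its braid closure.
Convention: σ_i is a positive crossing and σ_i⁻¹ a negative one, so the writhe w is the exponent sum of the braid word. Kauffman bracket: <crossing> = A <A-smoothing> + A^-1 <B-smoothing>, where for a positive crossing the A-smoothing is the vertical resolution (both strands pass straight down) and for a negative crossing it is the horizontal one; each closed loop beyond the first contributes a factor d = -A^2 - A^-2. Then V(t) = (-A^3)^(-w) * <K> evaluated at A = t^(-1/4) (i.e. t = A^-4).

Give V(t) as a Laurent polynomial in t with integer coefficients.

The presented braid s1 s1 s1 s1 s1 s1 s1 s1 s1 s1 s1^-1 s2 on 3 strands reduces by inverse Markov moves (closure unchanged at each step):
  Destabilize: the word has the form β·s2 where s2 occurs only as the final letter (β ∈ B_2); drop it and the last strand → 2 strands.
  Deconjugate: the word is γ·β·γ⁻¹ with γ = s1 (prefix) and γ⁻¹ = s1^-1 (suffix); strip both.
Reduced to β = s1 s1 s1 s1 s1 s1 s1 s1 s1 on 2 strands, 9 crossings.
Compute on β:
Braid: s1 s1 s1 s1 s1 s1 s1 s1 s1 on 2 strands, 9 crossings.
Writhe w = (#positive) - (#negative) = 9 - 0 = 9.
Computing the Kauffman bracket via state sum. There are 2^9 = 512 states.
Smooth each crossing (0=||, 1=⌣⌢); contribution A^(Σ sign_k(1-2s_k)) * d^(L-1).
Tabulate the states by total A-exponent and number of loops L (A-exp: L × count):
  A^9: L=2 ×1
  A^7: L=1 ×9
  A^5: L=2 ×36
  A^3: L=3 ×84
  A^1: L=4 ×126
  A^-1: L=5 ×126
  A^-3: L=6 ×84
  A^-5: L=7 ×36
  A^-7: L=8 ×9
  A^-9: L=9 ×1
Each group contributes A^e * Σ count * d^(L-1):
Powers of d = -A^2 - A^-2: d^2 = A^4 + 2 + A^-4; d^3 = -A^6 - 3*A^2 - 3*A^-2 - A^-6; d^4 = A^8 + 4*A^4 + 6 + 4*A^-4 + A^-8; d^5 = -A^10 - 5*A^6 - 10*A^2 - 10*A^-2 - 5*A^-6 - A^-10; d^6 = A^12 + 6*A^8 + 15*A^4 + 20 + 15*A^-4 + 6*A^-8 + A^-12; d^7 = -A^14 - 7*A^10 - 21*A^6 - 35*A^2 - 35*A^-2 - 21*A^-6 - 7*A^-10 - A^-14; d^8 = A^16 + 8*A^12 + 28*A^8 + 56*A^4 + 70 + 56*A^-4 + 28*A^-8 + 8*A^-12 + A^-16.
  A^9 * (d) = -A^11 - A^7
  A^7 * (9) = 9*A^7
  A^5 * (36*d) = -36*A^7 - 36*A^3
  A^3 * (84*d^2) = 84*A^7 + 168*A^3 + 84*A^-1
  A^1 * (126*d^3) = -126*A^7 - 378*A^3 - 378*A^-1 - 126*A^-5
  A^-1 * (126*d^4) = 126*A^7 + 504*A^3 + 756*A^-1 + 504*A^-5 + 126*A^-9
  A^-3 * (84*d^5) = -84*A^7 - 420*A^3 - 840*A^-1 - 840*A^-5 - 420*A^-9 - 84*A^-13
  A^-5 * (36*d^6) = 36*A^7 + 216*A^3 + 540*A^-1 + 720*A^-5 + 540*A^-9 + 216*A^-13 + 36*A^-17
  A^-7 * (9*d^7) = -9*A^7 - 63*A^3 - 189*A^-1 - 315*A^-5 - 315*A^-9 - 189*A^-13 - 63*A^-17 - 9*A^-21
  A^-9 * (d^8) = A^7 + 8*A^3 + 28*A^-1 + 56*A^-5 + 70*A^-9 + 56*A^-13 + 28*A^-17 + 8*A^-21 + A^-25
Summing the groups: <K> = -A^11 - A^3 + A^-1 - A^-5 + A^-9 - A^-13 + A^-17 - A^-21 + A^-25
Normalise by the writhe: (-A^3)^(-w) = (-A^3)^(-9) = -A^-27, so f(A) = -A^-27 * <K> = A^-16 + A^-24 - A^-28 + A^-32 - A^-36 + A^-40 - A^-44 + A^-48 - A^-52.
Substitute A = t^(-1/4), i.e. A^e → t^(-e/4): V(t) = -t^13 + t^12 - t^11 + t^10 - t^9 + t^8 - t^7 + t^6 + t^4

Answer: -t^13 + t^12 - t^11 + t^10 - t^9 + t^8 - t^7 + t^6 + t^4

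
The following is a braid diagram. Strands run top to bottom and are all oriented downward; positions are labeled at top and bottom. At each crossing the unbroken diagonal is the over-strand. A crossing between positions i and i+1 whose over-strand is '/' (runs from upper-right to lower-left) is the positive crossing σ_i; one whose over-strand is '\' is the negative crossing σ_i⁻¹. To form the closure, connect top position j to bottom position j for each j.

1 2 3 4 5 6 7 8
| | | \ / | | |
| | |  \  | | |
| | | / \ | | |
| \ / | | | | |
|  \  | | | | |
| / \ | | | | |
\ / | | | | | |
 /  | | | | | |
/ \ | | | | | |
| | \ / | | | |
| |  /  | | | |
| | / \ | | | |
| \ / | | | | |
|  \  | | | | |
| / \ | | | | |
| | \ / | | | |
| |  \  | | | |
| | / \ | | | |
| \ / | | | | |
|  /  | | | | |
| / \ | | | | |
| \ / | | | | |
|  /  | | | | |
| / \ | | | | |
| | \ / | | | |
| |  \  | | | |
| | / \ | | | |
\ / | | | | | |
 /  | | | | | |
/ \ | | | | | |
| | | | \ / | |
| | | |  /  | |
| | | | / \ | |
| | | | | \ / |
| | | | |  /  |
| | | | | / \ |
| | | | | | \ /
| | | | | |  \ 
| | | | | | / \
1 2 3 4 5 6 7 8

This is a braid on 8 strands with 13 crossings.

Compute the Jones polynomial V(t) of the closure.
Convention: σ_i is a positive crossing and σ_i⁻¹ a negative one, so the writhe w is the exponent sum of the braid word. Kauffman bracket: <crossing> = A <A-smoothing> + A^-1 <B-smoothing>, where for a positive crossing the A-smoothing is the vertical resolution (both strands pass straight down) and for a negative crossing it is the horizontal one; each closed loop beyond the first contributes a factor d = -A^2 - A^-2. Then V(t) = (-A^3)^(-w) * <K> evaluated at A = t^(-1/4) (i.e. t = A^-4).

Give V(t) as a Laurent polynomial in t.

Reading the diagram top to bottom ('/'-over between positions i,i+1 = s_i, '\'-over = s_i^-1): braid word = s4^-1 s2^-1 s1 s3 s2^-1 s3^-1 s2 s2 s3^-1 s1 s5 s6 s7^-1.
The presented braid s4^-1 s2^-1 s1 s3 s2^-1 s3^-1 s2 s2 s3^-1 s1 s5 s6 s7^-1 on 8 strands reduces by inverse Markov moves (closure unchanged at each step):
  Destabilize: the word has the form β·s7^-1 where s7^-1 occurs only as the final letter (β ∈ B_7); drop it and the last strand → 7 strands.
  Destabilize: the word has the form β·s6 where s6 occurs only as the final letter (β ∈ B_6); drop it and the last strand → 6 strands.
  Destabilize: the word has the form β·s5 where s5 occurs only as the final letter (β ∈ B_5); drop it and the last strand → 5 strands.
Reduced to β = s4^-1 s2^-1 s1 s3 s2^-1 s3^-1 s2 s2 s3^-1 s1 on 5 strands, 10 crossings.
Compute on β:
Braid: s4^-1 s2^-1 s1 s3 s2^-1 s3^-1 s2 s2 s3^-1 s1 on 5 strands, 10 crossings.
Writhe w = (#positive) - (#negative) = 5 - 5 = 0.
State-sum expansion of <K>. There are 2^10 = 1024 states.
Each crossing splits two ways (0=vertical, 1=horizontal). The state's weight is A^(#A-smoothings - #B-smoothings) * d^(loops - 1).
Tabulate the states by total A-exponent and number of loops L (A-exp: L × count):
  A^10: L=4 ×1
  A^8: L=3 ×9, L=5 ×1
  A^6: L=2 ×27, L=4 ×18
  A^4: L=1 ×28, L=3 ×78, L=5 ×14
  A^2: L=2 ×116, L=4 ×88, L=6 ×6
  A^0: L=1 ×27, L=3 ×178, L=5 ×46, L=7 ×1
  A^-2: L=2 ×78, L=4 ×123, L=6 ×9
  A^-4: L=1 ×6, L=3 ×78, L=5 ×36
  A^-6: L=2 ×11, L=4 ×31, L=6 ×3
  A^-8: L=3 ×6, L=5 ×4
  A^-10: L=4 ×1
Each group contributes A^e * Σ count * d^(L-1):
Powers of d = -A^2 - A^-2: d^2 = A^4 + 2 + A^-4; d^3 = -A^6 - 3*A^2 - 3*A^-2 - A^-6; d^4 = A^8 + 4*A^4 + 6 + 4*A^-4 + A^-8; d^5 = -A^10 - 5*A^6 - 10*A^2 - 10*A^-2 - 5*A^-6 - A^-10; d^6 = A^12 + 6*A^8 + 15*A^4 + 20 + 15*A^-4 + 6*A^-8 + A^-12.
  A^10 * (d^3) = -A^16 - 3*A^12 - 3*A^8 - A^4
  A^8 * (9*d^2 + d^4) = A^16 + 13*A^12 + 24*A^8 + 13*A^4 + 1
  A^6 * (27*d + 18*d^3) = -18*A^12 - 81*A^8 - 81*A^4 - 18
  A^4 * (28 + 78*d^2 + 14*d^4) = 14*A^12 + 134*A^8 + 268*A^4 + 134 + 14*A^-4
  A^2 * (116*d + 88*d^3 + 6*d^5) = -6*A^12 - 118*A^8 - 440*A^4 - 440 - 118*A^-4 - 6*A^-8
  A^0 * (27 + 178*d^2 + 46*d^4 + d^6) = A^12 + 52*A^8 + 377*A^4 + 679 + 377*A^-4 + 52*A^-8 + A^-12
  A^-2 * (78*d + 123*d^3 + 9*d^5) = -9*A^8 - 168*A^4 - 537 - 537*A^-4 - 168*A^-8 - 9*A^-12
  A^-4 * (6 + 78*d^2 + 36*d^4) = 36*A^4 + 222 + 378*A^-4 + 222*A^-8 + 36*A^-12
  A^-6 * (11*d + 31*d^3 + 3*d^5) = -3*A^4 - 46 - 134*A^-4 - 134*A^-8 - 46*A^-12 - 3*A^-16
  A^-8 * (6*d^2 + 4*d^4) = 4 + 22*A^-4 + 36*A^-8 + 22*A^-12 + 4*A^-16
  A^-10 * (d^3) = -A^-4 - 3*A^-8 - 3*A^-12 - A^-16
Summing the groups: <K> = A^12 - A^8 + A^4 - 1 + A^-4 - A^-8 + A^-12
Normalise by the writhe: (-A^3)^(-w) = (-A^3)^(0) = 1, so f(A) = 1 * <K> = A^12 - A^8 + A^4 - 1 + A^-4 - A^-8 + A^-12.
Substitute A = t^(-1/4), i.e. A^e → t^(-e/4): V(t) = t^3 - t^2 + t - 1 + t^-1 - t^-2 + t^-3

Answer: t^3 - t^2 + t - 1 + t^-1 - t^-2 + t^-3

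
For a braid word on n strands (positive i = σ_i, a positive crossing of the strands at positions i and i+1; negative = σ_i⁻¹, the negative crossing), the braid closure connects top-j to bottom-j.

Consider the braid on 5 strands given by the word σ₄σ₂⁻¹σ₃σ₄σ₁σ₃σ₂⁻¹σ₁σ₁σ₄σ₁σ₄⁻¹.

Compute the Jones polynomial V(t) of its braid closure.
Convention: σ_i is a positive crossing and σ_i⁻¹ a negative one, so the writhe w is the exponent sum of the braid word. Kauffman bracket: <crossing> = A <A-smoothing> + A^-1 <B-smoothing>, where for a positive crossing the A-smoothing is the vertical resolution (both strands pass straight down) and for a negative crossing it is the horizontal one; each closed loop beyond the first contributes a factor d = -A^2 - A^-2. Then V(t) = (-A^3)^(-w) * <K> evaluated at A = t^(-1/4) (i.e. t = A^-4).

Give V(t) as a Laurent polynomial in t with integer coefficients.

The presented braid s4 s2^-1 s3 s4 s1 s3 s2^-1 s1 s1 s4 s1 s4^-1 on 5 strands reduces by inverse Markov moves (closure unchanged at each step):
  Deconjugate: the word is γ·β·γ⁻¹ with γ = s4 (prefix) and γ⁻¹ = s4^-1 (suffix); strip both.
Reduced to β = s2^-1 s3 s4 s1 s3 s2^-1 s1 s1 s4 s1 on 5 strands, 10 crossings.
Compute on β:
Braid: s2^-1 s3 s4 s1 s3 s2^-1 s1 s1 s4 s1 on 5 strands, 10 crossings.
Writhe w = (#positive) - (#negative) = 8 - 2 = 6.
State-sum expansion of <K>. There are 2^10 = 1024 states.
Each crossing splits two ways (0=vertical, 1=horizontal). The state's weight is A^(#A-smoothings - #B-smoothings) * d^(loops - 1).
Tabulate the states by total A-exponent and number of loops L (A-exp: L × count):
  A^10: L=5 ×1
  A^8: L=4 ×10
  A^6: L=3 ×39, L=5 ×6
  A^4: L=2 ×68, L=4 ×51, L=6 ×1
  A^2: L=1 ×44, L=3 ×139, L=5 ×27
  A^0: L=2 ×126, L=4 ×118, L=6 ×8
  A^-2: L=1 ×11, L=3 ×140, L=5 ×58, L=7 ×1
  A^-4: L=2 ×19, L=4 ×85, L=6 ×16
  A^-6: L=3 ×15, L=5 ×28, L=7 ×2
  A^-8: L=4 ×6, L=6 ×4
  A^-10: L=5 ×1
Each group contributes A^e * Σ count * d^(L-1):
Powers of d = -A^2 - A^-2: d^2 = A^4 + 2 + A^-4; d^3 = -A^6 - 3*A^2 - 3*A^-2 - A^-6; d^4 = A^8 + 4*A^4 + 6 + 4*A^-4 + A^-8; d^5 = -A^10 - 5*A^6 - 10*A^2 - 10*A^-2 - 5*A^-6 - A^-10; d^6 = A^12 + 6*A^8 + 15*A^4 + 20 + 15*A^-4 + 6*A^-8 + A^-12.
  A^10 * (d^4) = A^18 + 4*A^14 + 6*A^10 + 4*A^6 + A^2
  A^8 * (10*d^3) = -10*A^14 - 30*A^10 - 30*A^6 - 10*A^2
  A^6 * (39*d^2 + 6*d^4) = 6*A^14 + 63*A^10 + 114*A^6 + 63*A^2 + 6*A^-2
  A^4 * (68*d + 51*d^3 + d^5) = -A^14 - 56*A^10 - 231*A^6 - 231*A^2 - 56*A^-2 - A^-6
  A^2 * (44 + 139*d^2 + 27*d^4) = 27*A^10 + 247*A^6 + 484*A^2 + 247*A^-2 + 27*A^-6
  A^0 * (126*d + 118*d^3 + 8*d^5) = -8*A^10 - 158*A^6 - 560*A^2 - 560*A^-2 - 158*A^-6 - 8*A^-10
  A^-2 * (11 + 140*d^2 + 58*d^4 + d^6) = A^10 + 64*A^6 + 387*A^2 + 659*A^-2 + 387*A^-6 + 64*A^-10 + A^-14
  A^-4 * (19*d + 85*d^3 + 16*d^5) = -16*A^6 - 165*A^2 - 434*A^-2 - 434*A^-6 - 165*A^-10 - 16*A^-14
  A^-6 * (15*d^2 + 28*d^4 + 2*d^6) = 2*A^6 + 40*A^2 + 157*A^-2 + 238*A^-6 + 157*A^-10 + 40*A^-14 + 2*A^-18
  A^-8 * (6*d^3 + 4*d^5) = -4*A^2 - 26*A^-2 - 58*A^-6 - 58*A^-10 - 26*A^-14 - 4*A^-18
  A^-10 * (d^4) = A^-2 + 4*A^-6 + 6*A^-10 + 4*A^-14 + A^-18
Summing the groups: <K> = A^18 - A^14 + 3*A^10 - 4*A^6 + 5*A^2 - 6*A^-2 + 5*A^-6 - 4*A^-10 + 3*A^-14 - A^-18
Normalise by the writhe: (-A^3)^(-w) = (-A^3)^(-6) = A^-18, so f(A) = A^-18 * <K> = 1 - A^-4 + 3*A^-8 - 4*A^-12 + 5*A^-16 - 6*A^-20 + 5*A^-24 - 4*A^-28 + 3*A^-32 - A^-36.
Substitute A = t^(-1/4), i.e. A^e → t^(-e/4): V(t) = -t^9 + 3*t^8 - 4*t^7 + 5*t^6 - 6*t^5 + 5*t^4 - 4*t^3 + 3*t^2 - t + 1

Answer: -t^9 + 3*t^8 - 4*t^7 + 5*t^6 - 6*t^5 + 5*t^4 - 4*t^3 + 3*t^2 - t + 1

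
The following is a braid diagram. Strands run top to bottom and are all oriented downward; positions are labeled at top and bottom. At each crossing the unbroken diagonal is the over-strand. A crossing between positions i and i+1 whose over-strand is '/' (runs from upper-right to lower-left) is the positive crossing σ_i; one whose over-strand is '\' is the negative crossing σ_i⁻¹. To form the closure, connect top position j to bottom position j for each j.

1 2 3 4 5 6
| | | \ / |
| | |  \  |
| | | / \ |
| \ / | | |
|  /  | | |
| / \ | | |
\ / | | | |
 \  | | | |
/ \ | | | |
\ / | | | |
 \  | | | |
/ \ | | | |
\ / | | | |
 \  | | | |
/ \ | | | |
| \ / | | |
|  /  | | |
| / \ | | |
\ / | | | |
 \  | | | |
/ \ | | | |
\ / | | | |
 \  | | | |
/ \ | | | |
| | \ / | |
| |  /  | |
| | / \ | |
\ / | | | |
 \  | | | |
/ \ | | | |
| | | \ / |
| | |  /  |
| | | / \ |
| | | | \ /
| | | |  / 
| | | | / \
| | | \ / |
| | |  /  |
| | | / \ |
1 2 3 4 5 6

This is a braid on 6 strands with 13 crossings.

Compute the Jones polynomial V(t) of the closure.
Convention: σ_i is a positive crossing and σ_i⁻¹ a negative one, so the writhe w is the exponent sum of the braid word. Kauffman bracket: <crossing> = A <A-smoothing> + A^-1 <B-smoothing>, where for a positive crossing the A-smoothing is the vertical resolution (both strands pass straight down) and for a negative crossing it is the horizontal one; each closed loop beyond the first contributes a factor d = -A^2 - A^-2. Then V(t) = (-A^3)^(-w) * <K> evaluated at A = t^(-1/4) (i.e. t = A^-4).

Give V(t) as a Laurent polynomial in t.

1 - t^-1 + 3*t^-2 - 3*t^-3 + 3*t^-4 - 4*t^-5 + 3*t^-6 - 2*t^-7 + t^-8

Derivation:
Reading the diagram top to bottom ('/'-over between positions i,i+1 = s_i, '\'-over = s_i^-1): braid word = s4^-1 s2 s1^-1 s1^-1 s1^-1 s2 s1^-1 s1^-1 s3 s1^-1 s4 s5 s4.
The presented braid s4^-1 s2 s1^-1 s1^-1 s1^-1 s2 s1^-1 s1^-1 s3 s1^-1 s4 s5 s4 on 6 strands reduces by inverse Markov moves (closure unchanged at each step):
  Deconjugate: the word is γ·β·γ⁻¹ with γ = s4^-1 (prefix) and γ⁻¹ = s4 (suffix); strip both.
  Destabilize: the word has the form β·s5 where s5 occurs only as the final letter (β ∈ B_5); drop it and the last strand → 5 strands.
  Destabilize: the word has the form β·s4 where s4 occurs only as the final letter (β ∈ B_4); drop it and the last strand → 4 strands.
Reduced to β = s2 s1^-1 s1^-1 s1^-1 s2 s1^-1 s1^-1 s3 s1^-1 on 4 strands, 9 crossings.
Compute on β:
Braid: s2 s1^-1 s1^-1 s1^-1 s2 s1^-1 s1^-1 s3 s1^-1 on 4 strands, 9 crossings.
Writhe w = (#positive) - (#negative) = 3 - 6 = -3.
State-sum expansion of <K>. There are 2^9 = 512 states.
Each crossing splits two ways (0=vertical, 1=horizontal). The state's weight is A^(#A-smoothings - #B-smoothings) * d^(loops - 1).
Tabulate the states by total A-exponent and number of loops L (A-exp: L × count):
  A^9: L=8 ×1
  A^7: L=7 ×9
  A^5: L=6 ×36
  A^3: L=5 ×84
  A^1: L=4 ×126
  A^-1: L=3 ×124, L=5 ×2
  A^-3: L=2 ×75, L=4 ×9
  A^-5: L=1 ×21, L=3 ×15
  A^-7: L=2 ×8, L=4 ×1
  A^-9: L=3 ×1
Each group contributes A^e * Σ count * d^(L-1):
Powers of d = -A^2 - A^-2: d^2 = A^4 + 2 + A^-4; d^3 = -A^6 - 3*A^2 - 3*A^-2 - A^-6; d^4 = A^8 + 4*A^4 + 6 + 4*A^-4 + A^-8; d^5 = -A^10 - 5*A^6 - 10*A^2 - 10*A^-2 - 5*A^-6 - A^-10; d^6 = A^12 + 6*A^8 + 15*A^4 + 20 + 15*A^-4 + 6*A^-8 + A^-12; d^7 = -A^14 - 7*A^10 - 21*A^6 - 35*A^2 - 35*A^-2 - 21*A^-6 - 7*A^-10 - A^-14.
  A^9 * (d^7) = -A^23 - 7*A^19 - 21*A^15 - 35*A^11 - 35*A^7 - 21*A^3 - 7*A^-1 - A^-5
  A^7 * (9*d^6) = 9*A^19 + 54*A^15 + 135*A^11 + 180*A^7 + 135*A^3 + 54*A^-1 + 9*A^-5
  A^5 * (36*d^5) = -36*A^15 - 180*A^11 - 360*A^7 - 360*A^3 - 180*A^-1 - 36*A^-5
  A^3 * (84*d^4) = 84*A^11 + 336*A^7 + 504*A^3 + 336*A^-1 + 84*A^-5
  A^1 * (126*d^3) = -126*A^7 - 378*A^3 - 378*A^-1 - 126*A^-5
  A^-1 * (124*d^2 + 2*d^4) = 2*A^7 + 132*A^3 + 260*A^-1 + 132*A^-5 + 2*A^-9
  A^-3 * (75*d + 9*d^3) = -9*A^3 - 102*A^-1 - 102*A^-5 - 9*A^-9
  A^-5 * (21 + 15*d^2) = 15*A^-1 + 51*A^-5 + 15*A^-9
  A^-7 * (8*d + d^3) = -A^-1 - 11*A^-5 - 11*A^-9 - A^-13
  A^-9 * (d^2) = A^-5 + 2*A^-9 + A^-13
Summing the groups: <K> = -A^23 + 2*A^19 - 3*A^15 + 4*A^11 - 3*A^7 + 3*A^3 - 3*A^-1 + A^-5 - A^-9
Normalise by the writhe: (-A^3)^(-w) = (-A^3)^(3) = -A^9, so f(A) = -A^9 * <K> = A^32 - 2*A^28 + 3*A^24 - 4*A^20 + 3*A^16 - 3*A^12 + 3*A^8 - A^4 + 1.
Substitute A = t^(-1/4), i.e. A^e → t^(-e/4): V(t) = 1 - t^-1 + 3*t^-2 - 3*t^-3 + 3*t^-4 - 4*t^-5 + 3*t^-6 - 2*t^-7 + t^-8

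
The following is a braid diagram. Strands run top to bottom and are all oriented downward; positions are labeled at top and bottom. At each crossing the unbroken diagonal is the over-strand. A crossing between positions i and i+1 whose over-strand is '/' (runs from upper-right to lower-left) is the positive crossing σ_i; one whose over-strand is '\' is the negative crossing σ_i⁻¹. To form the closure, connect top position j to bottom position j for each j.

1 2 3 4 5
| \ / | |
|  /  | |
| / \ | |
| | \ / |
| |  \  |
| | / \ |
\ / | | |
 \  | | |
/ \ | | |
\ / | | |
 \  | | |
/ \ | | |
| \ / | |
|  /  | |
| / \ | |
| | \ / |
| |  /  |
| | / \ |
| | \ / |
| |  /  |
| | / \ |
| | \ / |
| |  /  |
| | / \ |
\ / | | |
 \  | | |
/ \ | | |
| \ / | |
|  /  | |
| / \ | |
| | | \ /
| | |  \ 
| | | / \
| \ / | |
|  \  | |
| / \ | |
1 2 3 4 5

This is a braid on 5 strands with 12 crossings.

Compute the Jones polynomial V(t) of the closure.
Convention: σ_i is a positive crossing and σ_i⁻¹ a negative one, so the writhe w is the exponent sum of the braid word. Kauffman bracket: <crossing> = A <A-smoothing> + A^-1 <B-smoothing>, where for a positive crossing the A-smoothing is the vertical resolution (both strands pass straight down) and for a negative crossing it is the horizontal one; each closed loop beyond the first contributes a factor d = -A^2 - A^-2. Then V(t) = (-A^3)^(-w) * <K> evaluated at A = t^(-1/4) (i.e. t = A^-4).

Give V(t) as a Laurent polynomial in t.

-t^5 + 2*t^4 - 3*t^3 + 4*t^2 - 4*t + 5 - 3*t^-1 + 2*t^-2 - t^-3

Derivation:
Reading the diagram top to bottom ('/'-over between positions i,i+1 = s_i, '\'-over = s_i^-1): braid word = s2 s3^-1 s1^-1 s1^-1 s2 s3 s3 s3 s1^-1 s2 s4^-1 s2^-1.
The presented braid s2 s3^-1 s1^-1 s1^-1 s2 s3 s3 s3 s1^-1 s2 s4^-1 s2^-1 on 5 strands reduces by inverse Markov moves (closure unchanged at each step):
  Deconjugate: the word is γ·β·γ⁻¹ with γ = s2 (prefix) and γ⁻¹ = s2^-1 (suffix); strip both.
  Destabilize: the word has the form β·s4^-1 where s4^-1 occurs only as the final letter (β ∈ B_4); drop it and the last strand → 4 strands.
Reduced to β = s3^-1 s1^-1 s1^-1 s2 s3 s3 s3 s1^-1 s2 on 4 strands, 9 crossings.
Compute on β:
Braid: s3^-1 s1^-1 s1^-1 s2 s3 s3 s3 s1^-1 s2 on 4 strands, 9 crossings.
Writhe w = (#positive) - (#negative) = 5 - 4 = 1.
Enumerate smoothing states for the bracket polynomial. There are 2^9 = 512 states.
Smooth each crossing (0=||, 1=⌣⌢); contribution A^(Σ sign_k(1-2s_k)) * d^(L-1).
Tabulate the states by total A-exponent and number of loops L (A-exp: L × count):
  A^9: L=4 ×1
  A^7: L=3 ×5, L=5 ×4
  A^5: L=2 ×10, L=4 ×23, L=6 ×3
  A^3: L=1 ×8, L=3 ×57, L=5 ×18, L=7 ×1
  A^1: L=2 ×70, L=4 ×50, L=6 ×6
  A^-1: L=1 ×33, L=3 ×75, L=5 ×18
  A^-3: L=2 ×51, L=4 ×32, L=6 ×1
  A^-5: L=3 ×32, L=5 ×4
  A^-7: L=4 ×9
  A^-9: L=5 ×1
Each group contributes A^e * Σ count * d^(L-1):
Powers of d = -A^2 - A^-2: d^2 = A^4 + 2 + A^-4; d^3 = -A^6 - 3*A^2 - 3*A^-2 - A^-6; d^4 = A^8 + 4*A^4 + 6 + 4*A^-4 + A^-8; d^5 = -A^10 - 5*A^6 - 10*A^2 - 10*A^-2 - 5*A^-6 - A^-10; d^6 = A^12 + 6*A^8 + 15*A^4 + 20 + 15*A^-4 + 6*A^-8 + A^-12.
  A^9 * (d^3) = -A^15 - 3*A^11 - 3*A^7 - A^3
  A^7 * (5*d^2 + 4*d^4) = 4*A^15 + 21*A^11 + 34*A^7 + 21*A^3 + 4*A^-1
  A^5 * (10*d + 23*d^3 + 3*d^5) = -3*A^15 - 38*A^11 - 109*A^7 - 109*A^3 - 38*A^-1 - 3*A^-5
  A^3 * (8 + 57*d^2 + 18*d^4 + d^6) = A^15 + 24*A^11 + 144*A^7 + 250*A^3 + 144*A^-1 + 24*A^-5 + A^-9
  A^1 * (70*d + 50*d^3 + 6*d^5) = -6*A^11 - 80*A^7 - 280*A^3 - 280*A^-1 - 80*A^-5 - 6*A^-9
  A^-1 * (33 + 75*d^2 + 18*d^4) = 18*A^7 + 147*A^3 + 291*A^-1 + 147*A^-5 + 18*A^-9
  A^-3 * (51*d + 32*d^3 + d^5) = -A^7 - 37*A^3 - 157*A^-1 - 157*A^-5 - 37*A^-9 - A^-13
  A^-5 * (32*d^2 + 4*d^4) = 4*A^3 + 48*A^-1 + 88*A^-5 + 48*A^-9 + 4*A^-13
  A^-7 * (9*d^3) = -9*A^-1 - 27*A^-5 - 27*A^-9 - 9*A^-13
  A^-9 * (d^4) = A^-1 + 4*A^-5 + 6*A^-9 + 4*A^-13 + A^-17
Summing the groups: <K> = A^15 - 2*A^11 + 3*A^7 - 5*A^3 + 4*A^-1 - 4*A^-5 + 3*A^-9 - 2*A^-13 + A^-17
Normalise by the writhe: (-A^3)^(-w) = (-A^3)^(-1) = -A^-3, so f(A) = -A^-3 * <K> = -A^12 + 2*A^8 - 3*A^4 + 5 - 4*A^-4 + 4*A^-8 - 3*A^-12 + 2*A^-16 - A^-20.
Substitute A = t^(-1/4), i.e. A^e → t^(-e/4): V(t) = -t^5 + 2*t^4 - 3*t^3 + 4*t^2 - 4*t + 5 - 3*t^-1 + 2*t^-2 - t^-3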